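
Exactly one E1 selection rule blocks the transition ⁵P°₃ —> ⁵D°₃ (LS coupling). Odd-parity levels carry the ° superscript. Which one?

Reading off the term symbols: S 2→2, L 1→2, J 3→3, parity odd→odd.
Parity must change: odd → odd — fails.
ΔS = 0: S: 2 → 2 — ok.
ΔL = 0, ±1 (not L=0↔0): L: 1 → 2, ΔL = +1 — ok.
ΔJ = 0, ±1 (not J=0↔0): J: 3 → 3, ΔJ = +0 — ok.

parity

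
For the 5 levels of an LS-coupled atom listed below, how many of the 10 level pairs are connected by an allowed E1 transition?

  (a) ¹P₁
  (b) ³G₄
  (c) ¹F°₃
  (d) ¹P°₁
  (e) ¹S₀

(a)–(b): forbidden (parity, ΔS, ΔL, ΔJ).
(a)–(c): forbidden (ΔL, ΔJ).
(a)–(d): allowed.
(a)–(e): forbidden (parity).
(b)–(c): forbidden (ΔS).
(b)–(d): forbidden (ΔS, ΔL, ΔJ).
(b)–(e): forbidden (parity, ΔS, ΔL, ΔJ).
(c)–(d): forbidden (parity, ΔL, ΔJ).
(c)–(e): forbidden (ΔL, ΔJ).
(d)–(e): allowed.
Allowed pairs: 2 of 10.

2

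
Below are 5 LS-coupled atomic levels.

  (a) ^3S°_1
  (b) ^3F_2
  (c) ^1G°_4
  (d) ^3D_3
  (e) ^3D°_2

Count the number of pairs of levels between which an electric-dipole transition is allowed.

(a)–(b): forbidden (ΔL).
(a)–(c): forbidden (parity, ΔS, ΔL, ΔJ).
(a)–(d): forbidden (ΔL, ΔJ).
(a)–(e): forbidden (parity, ΔL).
(b)–(c): forbidden (ΔS, ΔJ).
(b)–(d): forbidden (parity).
(b)–(e): allowed.
(c)–(d): forbidden (ΔS, ΔL).
(c)–(e): forbidden (parity, ΔS, ΔL, ΔJ).
(d)–(e): allowed.
Allowed pairs: 2 of 10.

2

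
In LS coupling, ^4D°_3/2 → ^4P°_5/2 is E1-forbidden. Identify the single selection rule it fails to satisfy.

ΔJ = 0, ±1 (not J=0↔0): J: 3/2 → 5/2, ΔJ = +1 — passes.
ΔS = 0: S: 3/2 → 3/2 — passes.
ΔL = 0, ±1 (not L=0↔0): L: 2 → 1, ΔL = -1 — passes.
Parity must change: odd → odd — fails.

parity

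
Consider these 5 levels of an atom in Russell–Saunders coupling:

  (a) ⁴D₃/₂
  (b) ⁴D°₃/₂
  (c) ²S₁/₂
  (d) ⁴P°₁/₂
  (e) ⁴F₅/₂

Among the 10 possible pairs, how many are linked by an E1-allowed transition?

3

(a)–(b): allowed.
(a)–(c): forbidden (parity, ΔS, ΔL).
(a)–(d): allowed.
(a)–(e): forbidden (parity).
(b)–(c): forbidden (ΔS, ΔL).
(b)–(d): forbidden (parity).
(b)–(e): allowed.
(c)–(d): forbidden (ΔS).
(c)–(e): forbidden (parity, ΔS, ΔL, ΔJ).
(d)–(e): forbidden (ΔL, ΔJ).
Allowed pairs: 3 of 10.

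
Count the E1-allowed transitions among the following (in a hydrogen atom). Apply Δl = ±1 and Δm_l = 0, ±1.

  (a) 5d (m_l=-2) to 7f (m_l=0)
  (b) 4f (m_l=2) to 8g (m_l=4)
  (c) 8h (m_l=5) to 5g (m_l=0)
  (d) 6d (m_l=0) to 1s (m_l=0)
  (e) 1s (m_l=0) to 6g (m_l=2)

0

(a) forbidden — Δm_l = +2 (E1 requires Δm_l = 0, ±1)
(b) forbidden — Δm_l = +2 (E1 requires Δm_l = 0, ±1)
(c) forbidden — Δm_l = -5 (E1 requires Δm_l = 0, ±1)
(d) forbidden — Δl = -2 (E1 requires Δl = ±1)
(e) forbidden — Δl = +4 (E1 requires Δl = ±1); Δm_l = +2 (E1 requires Δm_l = 0, ±1)
Total allowed: 0 of 5.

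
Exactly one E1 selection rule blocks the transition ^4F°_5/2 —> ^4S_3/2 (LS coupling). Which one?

the ΔL = 0, ±1 rule

Reading off the term symbols: S 3/2→3/2, L 3→0, J 5/2→3/2, parity odd→even.
Parity must change: odd → even — ✓.
ΔS = 0: S: 3/2 → 3/2 — ✓.
ΔL = 0, ±1 (not L=0↔0): L: 3 → 0, ΔL = -3 — ✗.
ΔJ = 0, ±1 (not J=0↔0): J: 5/2 → 3/2, ΔJ = -1 — ✓.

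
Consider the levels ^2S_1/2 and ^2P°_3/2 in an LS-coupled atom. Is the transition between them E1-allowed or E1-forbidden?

Initial level: S=1/2, L=0, J=1/2, parity even. Final level: S=1/2, L=1, J=3/2, parity odd.
Parity must change: even → odd — passes.
ΔS = 0: S: 1/2 → 1/2 — passes.
ΔL = 0, ±1 (not L=0↔0): L: 0 → 1, ΔL = +1 — passes.
ΔJ = 0, ±1 (not J=0↔0): J: 1/2 → 3/2, ΔJ = +1 — passes.
All four E1 rules are satisfied.

allowed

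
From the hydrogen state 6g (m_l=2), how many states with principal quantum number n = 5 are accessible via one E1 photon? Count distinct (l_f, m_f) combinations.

E1 requires Δl = ±1, so l_f ∈ {3, 5}; with 0 ≤ l_f ≤ n_f−1 = 4, the allowed l_f values are {3}.
For l_f = 3: m_f ∈ {m_i−1, m_i, m_i+1} ∩ [−3, 3] = {1, 2, 3} → 3 states.
Total: 3.

3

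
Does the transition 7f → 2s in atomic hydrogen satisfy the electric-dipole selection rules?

l: 3 → 0 (Δl = -3). Δl = ±1 fails.
The transition is electric-dipole forbidden.

forbidden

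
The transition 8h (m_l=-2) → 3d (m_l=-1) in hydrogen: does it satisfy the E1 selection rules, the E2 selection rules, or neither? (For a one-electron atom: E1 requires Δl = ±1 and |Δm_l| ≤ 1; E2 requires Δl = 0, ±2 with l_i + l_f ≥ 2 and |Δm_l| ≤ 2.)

neither

Δl = 2 − 5 = -3; l_i + l_f = 7.
Δm_l = +1.
E1 (Δl = ±1, |Δm_l| ≤ 1): not satisfied.
E2 (Δl = 0,±2, l_i+l_f ≥ 2, |Δm_l| ≤ 2): not satisfied.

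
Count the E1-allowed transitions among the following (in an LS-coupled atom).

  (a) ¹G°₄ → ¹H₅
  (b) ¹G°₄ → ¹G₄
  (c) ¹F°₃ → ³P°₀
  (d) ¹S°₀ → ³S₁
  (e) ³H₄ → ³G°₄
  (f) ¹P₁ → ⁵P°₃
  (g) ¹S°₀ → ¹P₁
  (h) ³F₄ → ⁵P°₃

4

(a) allowed
(b) allowed
(c) forbidden (parity, ΔS, ΔL, ΔJ fail)
(d) forbidden (ΔS, ΔL fail)
(e) allowed
(f) forbidden (ΔS, ΔJ fail)
(g) allowed
(h) forbidden (ΔS, ΔL fail)
Total allowed: 4 of 8.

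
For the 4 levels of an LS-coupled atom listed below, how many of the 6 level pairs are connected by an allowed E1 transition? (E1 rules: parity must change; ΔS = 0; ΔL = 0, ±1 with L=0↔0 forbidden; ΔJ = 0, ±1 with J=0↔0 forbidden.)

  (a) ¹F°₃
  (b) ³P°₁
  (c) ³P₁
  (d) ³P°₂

2

(a)–(b): forbidden (parity, ΔS, ΔL, ΔJ).
(a)–(c): forbidden (ΔS, ΔL, ΔJ).
(a)–(d): forbidden (parity, ΔS, ΔL).
(b)–(c): allowed.
(b)–(d): forbidden (parity).
(c)–(d): allowed.
Allowed pairs: 2 of 6.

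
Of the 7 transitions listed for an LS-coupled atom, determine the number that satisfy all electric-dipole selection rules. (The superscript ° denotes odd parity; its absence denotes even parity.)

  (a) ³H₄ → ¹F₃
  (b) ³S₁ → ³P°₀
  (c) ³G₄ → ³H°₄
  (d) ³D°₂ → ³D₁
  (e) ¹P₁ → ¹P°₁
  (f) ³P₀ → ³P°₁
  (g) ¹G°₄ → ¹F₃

6

(a) forbidden (parity, ΔS, ΔL fail)
(b) allowed
(c) allowed
(d) allowed
(e) allowed
(f) allowed
(g) allowed
Total allowed: 6 of 7.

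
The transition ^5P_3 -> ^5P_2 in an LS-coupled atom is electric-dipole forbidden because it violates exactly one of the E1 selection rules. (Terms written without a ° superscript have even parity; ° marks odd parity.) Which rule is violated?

Initial level: S=2, L=1, J=3, parity even. Final level: S=2, L=1, J=2, parity even.
ΔL = 0, ±1 (not L=0↔0): L: 1 → 1, ΔL = +0 — satisfied.
Parity must change: even → even — violated.
ΔJ = 0, ±1 (not J=0↔0): J: 3 → 2, ΔJ = -1 — satisfied.
ΔS = 0: S: 2 → 2 — satisfied.

parity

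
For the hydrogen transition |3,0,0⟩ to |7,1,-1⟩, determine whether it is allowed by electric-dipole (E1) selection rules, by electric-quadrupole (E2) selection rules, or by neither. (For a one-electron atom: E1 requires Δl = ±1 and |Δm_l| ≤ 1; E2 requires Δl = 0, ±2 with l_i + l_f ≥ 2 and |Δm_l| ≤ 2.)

E1

Δl = 1 − 0 = +1; l_i + l_f = 1.
Δm_l = -1.
E1 (Δl = ±1, |Δm_l| ≤ 1): satisfied.
E2 (Δl = 0,±2, l_i+l_f ≥ 2, |Δm_l| ≤ 2): not satisfied.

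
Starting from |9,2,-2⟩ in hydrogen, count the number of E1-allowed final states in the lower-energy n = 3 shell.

E1 requires Δl = ±1, so l_f ∈ {1, 3}; with 0 ≤ l_f ≤ n_f−1 = 2, the allowed l_f values are {1}.
For l_f = 1: m_f ∈ {m_i−1, m_i, m_i+1} ∩ [−1, 1] = {-1} → 1 state.
Total: 1.

1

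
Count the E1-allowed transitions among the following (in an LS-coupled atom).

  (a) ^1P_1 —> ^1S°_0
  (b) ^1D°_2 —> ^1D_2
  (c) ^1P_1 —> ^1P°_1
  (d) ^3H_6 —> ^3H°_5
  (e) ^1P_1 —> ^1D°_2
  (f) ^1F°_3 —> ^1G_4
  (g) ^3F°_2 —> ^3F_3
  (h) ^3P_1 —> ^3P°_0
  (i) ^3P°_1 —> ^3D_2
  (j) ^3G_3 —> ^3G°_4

(a) allowed
(b) allowed
(c) allowed
(d) allowed
(e) allowed
(f) allowed
(g) allowed
(h) allowed
(i) allowed
(j) allowed
Total allowed: 10 of 10.

10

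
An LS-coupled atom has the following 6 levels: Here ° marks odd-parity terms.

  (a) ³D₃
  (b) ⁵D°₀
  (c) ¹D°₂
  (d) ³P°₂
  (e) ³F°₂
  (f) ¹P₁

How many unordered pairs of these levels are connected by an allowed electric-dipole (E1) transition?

(a)–(b): forbidden (ΔS, ΔJ).
(a)–(c): forbidden (ΔS).
(a)–(d): allowed.
(a)–(e): allowed.
(a)–(f): forbidden (parity, ΔS, ΔJ).
(b)–(c): forbidden (parity, ΔS, ΔJ).
(b)–(d): forbidden (parity, ΔS, ΔJ).
(b)–(e): forbidden (parity, ΔS, ΔJ).
(b)–(f): forbidden (ΔS).
(c)–(d): forbidden (parity, ΔS).
(c)–(e): forbidden (parity, ΔS).
(c)–(f): allowed.
(d)–(e): forbidden (parity, ΔL).
(d)–(f): forbidden (ΔS).
(e)–(f): forbidden (ΔS, ΔL).
Allowed pairs: 3 of 15.

3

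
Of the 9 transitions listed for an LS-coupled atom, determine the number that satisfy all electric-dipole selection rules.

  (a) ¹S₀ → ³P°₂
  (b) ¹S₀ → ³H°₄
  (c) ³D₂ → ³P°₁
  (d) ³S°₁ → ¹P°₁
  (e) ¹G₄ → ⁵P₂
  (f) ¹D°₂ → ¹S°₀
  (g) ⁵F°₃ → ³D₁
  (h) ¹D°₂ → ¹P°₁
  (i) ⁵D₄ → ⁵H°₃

1

(a) forbidden (ΔS, ΔJ fail)
(b) forbidden (ΔS, ΔL, ΔJ fail)
(c) allowed
(d) forbidden (parity, ΔS fail)
(e) forbidden (parity, ΔS, ΔL, ΔJ fail)
(f) forbidden (parity, ΔL, ΔJ fail)
(g) forbidden (ΔS, ΔJ fail)
(h) forbidden (parity fails)
(i) forbidden (ΔL fails)
Total allowed: 1 of 9.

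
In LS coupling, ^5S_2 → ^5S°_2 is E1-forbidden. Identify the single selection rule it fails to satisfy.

Reading off the term symbols: S 2→2, L 0→0, J 2→2, parity even→odd.
Parity must change: even → odd — satisfied.
ΔS = 0: S: 2 → 2 — satisfied.
ΔL = 0, ±1 (not L=0↔0): L: 0 → 0, ΔL = +0 — violated.
ΔJ = 0, ±1 (not J=0↔0): J: 2 → 2, ΔJ = +0 — satisfied.

the L=0 ↔ L=0 exclusion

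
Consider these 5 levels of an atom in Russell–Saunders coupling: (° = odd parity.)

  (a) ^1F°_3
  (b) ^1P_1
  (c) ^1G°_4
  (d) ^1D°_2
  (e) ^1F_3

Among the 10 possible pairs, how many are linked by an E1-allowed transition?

4

(a)–(b): forbidden (ΔL, ΔJ).
(a)–(c): forbidden (parity).
(a)–(d): forbidden (parity).
(a)–(e): allowed.
(b)–(c): forbidden (ΔL, ΔJ).
(b)–(d): allowed.
(b)–(e): forbidden (parity, ΔL, ΔJ).
(c)–(d): forbidden (parity, ΔL, ΔJ).
(c)–(e): allowed.
(d)–(e): allowed.
Allowed pairs: 4 of 10.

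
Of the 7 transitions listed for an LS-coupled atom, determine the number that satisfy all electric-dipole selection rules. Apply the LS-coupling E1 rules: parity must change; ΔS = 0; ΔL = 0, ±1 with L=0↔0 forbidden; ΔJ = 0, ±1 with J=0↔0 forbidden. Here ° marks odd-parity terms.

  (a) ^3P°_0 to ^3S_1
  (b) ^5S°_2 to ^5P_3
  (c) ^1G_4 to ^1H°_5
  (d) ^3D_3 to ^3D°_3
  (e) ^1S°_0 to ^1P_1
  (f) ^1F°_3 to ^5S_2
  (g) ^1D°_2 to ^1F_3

6

(a) allowed
(b) allowed
(c) allowed
(d) allowed
(e) allowed
(f) forbidden (ΔS, ΔL fail)
(g) allowed
Total allowed: 6 of 7.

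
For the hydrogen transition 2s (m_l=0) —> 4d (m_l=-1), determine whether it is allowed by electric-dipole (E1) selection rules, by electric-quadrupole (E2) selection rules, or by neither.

E2

Δl = 2 − 0 = +2; l_i + l_f = 2.
Δm_l = -1.
E1 (Δl = ±1, |Δm_l| ≤ 1): not satisfied.
E2 (Δl = 0,±2, l_i+l_f ≥ 2, |Δm_l| ≤ 2): satisfied.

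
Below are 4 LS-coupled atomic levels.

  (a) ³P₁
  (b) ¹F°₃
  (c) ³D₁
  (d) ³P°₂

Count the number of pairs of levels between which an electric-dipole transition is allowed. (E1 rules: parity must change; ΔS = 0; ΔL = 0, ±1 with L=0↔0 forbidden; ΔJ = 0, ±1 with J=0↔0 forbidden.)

(a)–(b): forbidden (ΔS, ΔL, ΔJ).
(a)–(c): forbidden (parity).
(a)–(d): allowed.
(b)–(c): forbidden (ΔS, ΔJ).
(b)–(d): forbidden (parity, ΔS, ΔL).
(c)–(d): allowed.
Allowed pairs: 2 of 6.

2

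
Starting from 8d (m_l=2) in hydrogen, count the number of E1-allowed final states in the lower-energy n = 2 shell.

E1 requires Δl = ±1, so l_f ∈ {1, 3}; with 0 ≤ l_f ≤ n_f−1 = 1, the allowed l_f values are {1}.
For l_f = 1: m_f ∈ {m_i−1, m_i, m_i+1} ∩ [−1, 1] = {1} → 1 state.
Total: 1.

1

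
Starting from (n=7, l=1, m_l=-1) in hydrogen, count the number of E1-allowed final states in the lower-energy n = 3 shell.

E1 requires Δl = ±1, so l_f ∈ {0, 2}; with 0 ≤ l_f ≤ n_f−1 = 2, the allowed l_f values are {0, 2}.
For l_f = 0: m_f ∈ {m_i−1, m_i, m_i+1} ∩ [−0, 0] = {0} → 1 state.
For l_f = 2: m_f ∈ {m_i−1, m_i, m_i+1} ∩ [−2, 2] = {-2, -1, 0} → 3 states.
Total: 4.

4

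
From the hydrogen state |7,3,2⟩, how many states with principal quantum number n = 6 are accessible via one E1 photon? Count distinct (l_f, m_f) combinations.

E1 requires Δl = ±1, so l_f ∈ {2, 4}; with 0 ≤ l_f ≤ n_f−1 = 5, the allowed l_f values are {2, 4}.
For l_f = 2: m_f ∈ {m_i−1, m_i, m_i+1} ∩ [−2, 2] = {1, 2} → 2 states.
For l_f = 4: m_f ∈ {m_i−1, m_i, m_i+1} ∩ [−4, 4] = {1, 2, 3} → 3 states.
Total: 5.

5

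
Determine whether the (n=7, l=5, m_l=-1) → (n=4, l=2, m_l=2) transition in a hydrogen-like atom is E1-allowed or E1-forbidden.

Initial l = 5, final l = 2, so Δl = -3. E1 requires Δl = ±1: violated.
m_l: -1 → 2 (Δm_l = +3). |Δm_l| ≤ 1 violated.
The transition is electric-dipole forbidden.

forbidden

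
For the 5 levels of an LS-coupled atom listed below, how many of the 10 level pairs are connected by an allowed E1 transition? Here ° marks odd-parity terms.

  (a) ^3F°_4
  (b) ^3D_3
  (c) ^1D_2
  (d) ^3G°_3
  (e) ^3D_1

1

(a)–(b): allowed.
(a)–(c): forbidden (ΔS, ΔJ).
(a)–(d): forbidden (parity).
(a)–(e): forbidden (ΔJ).
(b)–(c): forbidden (parity, ΔS).
(b)–(d): forbidden (ΔL).
(b)–(e): forbidden (parity, ΔJ).
(c)–(d): forbidden (ΔS, ΔL).
(c)–(e): forbidden (parity, ΔS).
(d)–(e): forbidden (ΔL, ΔJ).
Allowed pairs: 1 of 10.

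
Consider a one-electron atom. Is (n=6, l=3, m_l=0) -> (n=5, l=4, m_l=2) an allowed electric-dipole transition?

l: 3 → 4 (Δl = +1). Δl = ±1 satisfied.
Δm_l = 2 − (0) = +2. E1 requires Δm_l = 0, ±1: violated.
The transition is electric-dipole forbidden.

forbidden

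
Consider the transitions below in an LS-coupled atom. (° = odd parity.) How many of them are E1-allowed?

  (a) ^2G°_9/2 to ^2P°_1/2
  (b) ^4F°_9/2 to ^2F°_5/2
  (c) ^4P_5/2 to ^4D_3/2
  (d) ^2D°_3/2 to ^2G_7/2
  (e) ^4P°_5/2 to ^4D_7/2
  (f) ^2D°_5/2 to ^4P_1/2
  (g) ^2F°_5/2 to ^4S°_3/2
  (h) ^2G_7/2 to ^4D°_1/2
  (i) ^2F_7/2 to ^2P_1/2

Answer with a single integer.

1

(a) forbidden (parity, ΔL, ΔJ fail)
(b) forbidden (parity, ΔS, ΔJ fail)
(c) forbidden (parity fails)
(d) forbidden (ΔL, ΔJ fail)
(e) allowed
(f) forbidden (ΔS, ΔJ fail)
(g) forbidden (parity, ΔS, ΔL fail)
(h) forbidden (ΔS, ΔL, ΔJ fail)
(i) forbidden (parity, ΔL, ΔJ fail)
Total allowed: 1 of 9.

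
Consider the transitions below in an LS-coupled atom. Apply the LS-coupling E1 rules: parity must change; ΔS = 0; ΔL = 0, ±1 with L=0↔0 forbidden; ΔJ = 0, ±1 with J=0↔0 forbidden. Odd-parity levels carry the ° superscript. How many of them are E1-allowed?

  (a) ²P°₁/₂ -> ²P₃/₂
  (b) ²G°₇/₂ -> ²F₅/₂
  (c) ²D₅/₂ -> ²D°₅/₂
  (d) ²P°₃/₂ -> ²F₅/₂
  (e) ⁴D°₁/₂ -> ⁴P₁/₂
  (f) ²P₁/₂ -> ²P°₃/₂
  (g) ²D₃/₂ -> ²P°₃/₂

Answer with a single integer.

(a) allowed
(b) allowed
(c) allowed
(d) forbidden (ΔL fails)
(e) allowed
(f) allowed
(g) allowed
Total allowed: 6 of 7.

6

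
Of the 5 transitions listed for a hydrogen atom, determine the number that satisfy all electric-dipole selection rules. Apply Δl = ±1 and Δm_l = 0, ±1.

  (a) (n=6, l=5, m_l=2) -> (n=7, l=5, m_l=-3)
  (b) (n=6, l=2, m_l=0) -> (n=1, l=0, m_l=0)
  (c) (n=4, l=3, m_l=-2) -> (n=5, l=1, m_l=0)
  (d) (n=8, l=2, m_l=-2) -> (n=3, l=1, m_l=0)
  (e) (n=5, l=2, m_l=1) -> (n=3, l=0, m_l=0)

0

(a) forbidden — Δl = +0 (E1 requires Δl = ±1); Δm_l = -5 (E1 requires Δm_l = 0, ±1)
(b) forbidden — Δl = -2 (E1 requires Δl = ±1)
(c) forbidden — Δl = -2 (E1 requires Δl = ±1); Δm_l = +2 (E1 requires Δm_l = 0, ±1)
(d) forbidden — Δm_l = +2 (E1 requires Δm_l = 0, ±1)
(e) forbidden — Δl = -2 (E1 requires Δl = ±1)
Total allowed: 0 of 5.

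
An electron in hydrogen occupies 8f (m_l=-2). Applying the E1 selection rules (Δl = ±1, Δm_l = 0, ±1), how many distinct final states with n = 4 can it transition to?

E1 requires Δl = ±1, so l_f ∈ {2, 4}; with 0 ≤ l_f ≤ n_f−1 = 3, the allowed l_f values are {2}.
For l_f = 2: m_f ∈ {m_i−1, m_i, m_i+1} ∩ [−2, 2] = {-2, -1} → 2 states.
Total: 2.

2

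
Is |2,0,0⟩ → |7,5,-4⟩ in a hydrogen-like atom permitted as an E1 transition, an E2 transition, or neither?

neither

Δl = 5 − 0 = +5; l_i + l_f = 5.
Δm_l = -4.
E1 (Δl = ±1, |Δm_l| ≤ 1): not satisfied.
E2 (Δl = 0,±2, l_i+l_f ≥ 2, |Δm_l| ≤ 2): not satisfied.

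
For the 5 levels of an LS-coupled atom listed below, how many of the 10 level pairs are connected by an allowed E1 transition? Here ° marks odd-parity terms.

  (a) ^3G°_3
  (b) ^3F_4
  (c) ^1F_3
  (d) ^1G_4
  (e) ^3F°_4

2

(a)–(b): allowed.
(a)–(c): forbidden (ΔS).
(a)–(d): forbidden (ΔS).
(a)–(e): forbidden (parity).
(b)–(c): forbidden (parity, ΔS).
(b)–(d): forbidden (parity, ΔS).
(b)–(e): allowed.
(c)–(d): forbidden (parity).
(c)–(e): forbidden (ΔS).
(d)–(e): forbidden (ΔS).
Allowed pairs: 2 of 10.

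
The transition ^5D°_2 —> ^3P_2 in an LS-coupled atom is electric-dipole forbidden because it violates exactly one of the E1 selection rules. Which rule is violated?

Parity must change: odd → even — passes.
ΔS = 0: S: 2 → 1 — fails.
ΔL = 0, ±1 (not L=0↔0): L: 2 → 1, ΔL = -1 — passes.
ΔJ = 0, ±1 (not J=0↔0): J: 2 → 2, ΔJ = +0 — passes.

the ΔS = 0 rule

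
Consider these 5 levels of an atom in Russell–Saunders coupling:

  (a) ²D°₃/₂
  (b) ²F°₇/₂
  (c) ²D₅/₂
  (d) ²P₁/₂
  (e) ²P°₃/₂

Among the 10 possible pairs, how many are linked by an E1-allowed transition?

5

(a)–(b): forbidden (parity, ΔJ).
(a)–(c): allowed.
(a)–(d): allowed.
(a)–(e): forbidden (parity).
(b)–(c): allowed.
(b)–(d): forbidden (ΔL, ΔJ).
(b)–(e): forbidden (parity, ΔL, ΔJ).
(c)–(d): forbidden (parity, ΔJ).
(c)–(e): allowed.
(d)–(e): allowed.
Allowed pairs: 5 of 10.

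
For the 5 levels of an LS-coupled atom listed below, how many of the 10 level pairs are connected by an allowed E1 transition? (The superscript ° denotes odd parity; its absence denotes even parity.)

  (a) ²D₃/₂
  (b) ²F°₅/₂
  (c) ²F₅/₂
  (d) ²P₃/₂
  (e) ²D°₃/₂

5

(a)–(b): allowed.
(a)–(c): forbidden (parity).
(a)–(d): forbidden (parity).
(a)–(e): allowed.
(b)–(c): allowed.
(b)–(d): forbidden (ΔL).
(b)–(e): forbidden (parity).
(c)–(d): forbidden (parity, ΔL).
(c)–(e): allowed.
(d)–(e): allowed.
Allowed pairs: 5 of 10.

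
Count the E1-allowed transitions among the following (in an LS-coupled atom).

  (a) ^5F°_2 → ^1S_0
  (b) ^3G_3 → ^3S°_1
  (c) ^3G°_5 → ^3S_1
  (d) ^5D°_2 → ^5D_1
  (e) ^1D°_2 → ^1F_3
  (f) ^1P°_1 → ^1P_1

(a) forbidden (ΔS, ΔL, ΔJ fail)
(b) forbidden (ΔL, ΔJ fail)
(c) forbidden (ΔL, ΔJ fail)
(d) allowed
(e) allowed
(f) allowed
Total allowed: 3 of 6.

3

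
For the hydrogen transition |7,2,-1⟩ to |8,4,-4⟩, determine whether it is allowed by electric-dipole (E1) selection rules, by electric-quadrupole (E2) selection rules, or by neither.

neither

Δl = 4 − 2 = +2; l_i + l_f = 6.
Δm_l = -3.
E1 (Δl = ±1, |Δm_l| ≤ 1): not satisfied.
E2 (Δl = 0,±2, l_i+l_f ≥ 2, |Δm_l| ≤ 2): not satisfied.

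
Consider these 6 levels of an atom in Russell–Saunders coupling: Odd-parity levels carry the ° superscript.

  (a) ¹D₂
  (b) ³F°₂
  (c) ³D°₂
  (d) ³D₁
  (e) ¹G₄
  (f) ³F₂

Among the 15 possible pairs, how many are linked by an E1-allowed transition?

4

(a)–(b): forbidden (ΔS).
(a)–(c): forbidden (ΔS).
(a)–(d): forbidden (parity, ΔS).
(a)–(e): forbidden (parity, ΔL, ΔJ).
(a)–(f): forbidden (parity, ΔS).
(b)–(c): forbidden (parity).
(b)–(d): allowed.
(b)–(e): forbidden (ΔS, ΔJ).
(b)–(f): allowed.
(c)–(d): allowed.
(c)–(e): forbidden (ΔS, ΔL, ΔJ).
(c)–(f): allowed.
(d)–(e): forbidden (parity, ΔS, ΔL, ΔJ).
(d)–(f): forbidden (parity).
(e)–(f): forbidden (parity, ΔS, ΔJ).
Allowed pairs: 4 of 15.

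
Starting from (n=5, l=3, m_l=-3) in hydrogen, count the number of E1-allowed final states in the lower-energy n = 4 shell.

1

E1 requires Δl = ±1, so l_f ∈ {2, 4}; with 0 ≤ l_f ≤ n_f−1 = 3, the allowed l_f values are {2}.
For l_f = 2: m_f ∈ {m_i−1, m_i, m_i+1} ∩ [−2, 2] = {-2} → 1 state.
Total: 1.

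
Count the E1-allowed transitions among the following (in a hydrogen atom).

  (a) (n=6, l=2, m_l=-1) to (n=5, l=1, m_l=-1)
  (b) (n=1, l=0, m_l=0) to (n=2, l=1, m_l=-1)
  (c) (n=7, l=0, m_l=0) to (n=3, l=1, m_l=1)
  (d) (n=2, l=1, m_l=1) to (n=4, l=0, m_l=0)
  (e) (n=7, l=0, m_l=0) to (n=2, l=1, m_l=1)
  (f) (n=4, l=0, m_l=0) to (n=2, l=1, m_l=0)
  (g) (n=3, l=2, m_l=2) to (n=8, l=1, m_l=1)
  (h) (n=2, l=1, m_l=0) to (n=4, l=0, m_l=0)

(a) allowed
(b) allowed
(c) allowed
(d) allowed
(e) allowed
(f) allowed
(g) allowed
(h) allowed
Total allowed: 8 of 8.

8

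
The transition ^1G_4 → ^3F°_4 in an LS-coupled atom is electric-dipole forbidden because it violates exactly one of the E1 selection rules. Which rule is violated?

Parity must change: even → odd — satisfied.
ΔS = 0: S: 0 → 1 — violated.
ΔL = 0, ±1 (not L=0↔0): L: 4 → 3, ΔL = -1 — satisfied.
ΔJ = 0, ±1 (not J=0↔0): J: 4 → 4, ΔJ = +0 — satisfied.

the ΔS = 0 rule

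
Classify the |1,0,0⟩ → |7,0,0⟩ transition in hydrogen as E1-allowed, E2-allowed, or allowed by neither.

neither

Δl = 0 − 0 = +0; l_i + l_f = 0.
Δm_l = +0.
E1 (Δl = ±1, |Δm_l| ≤ 1): not satisfied.
E2 (Δl = 0,±2, l_i+l_f ≥ 2, |Δm_l| ≤ 2): not satisfied.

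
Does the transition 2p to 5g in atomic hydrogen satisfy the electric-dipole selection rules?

Initial l = 1, final l = 4, so Δl = +3. E1 requires Δl = ±1: violated.
The transition is electric-dipole forbidden.

forbidden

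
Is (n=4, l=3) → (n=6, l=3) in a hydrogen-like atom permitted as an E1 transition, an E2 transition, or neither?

Δl = 3 − 3 = +0; l_i + l_f = 6.
E1 (Δl = ±1): not satisfied.
E2 (Δl = 0,±2, l_i+l_f ≥ 2): satisfied.

E2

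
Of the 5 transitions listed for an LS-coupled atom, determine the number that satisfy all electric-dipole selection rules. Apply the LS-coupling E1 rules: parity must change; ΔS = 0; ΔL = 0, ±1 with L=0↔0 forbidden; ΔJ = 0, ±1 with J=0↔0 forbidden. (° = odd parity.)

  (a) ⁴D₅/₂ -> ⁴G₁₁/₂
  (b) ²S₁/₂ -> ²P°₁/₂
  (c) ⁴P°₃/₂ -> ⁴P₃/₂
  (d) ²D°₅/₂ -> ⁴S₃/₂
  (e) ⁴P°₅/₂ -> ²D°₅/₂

2

(a) forbidden (parity, ΔL, ΔJ fail)
(b) allowed
(c) allowed
(d) forbidden (ΔS, ΔL fail)
(e) forbidden (parity, ΔS fail)
Total allowed: 2 of 5.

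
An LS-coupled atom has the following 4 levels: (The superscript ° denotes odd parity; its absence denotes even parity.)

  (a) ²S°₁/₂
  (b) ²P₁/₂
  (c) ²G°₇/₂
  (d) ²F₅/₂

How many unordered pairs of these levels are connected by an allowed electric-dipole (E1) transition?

(a)–(b): allowed.
(a)–(c): forbidden (parity, ΔL, ΔJ).
(a)–(d): forbidden (ΔL, ΔJ).
(b)–(c): forbidden (ΔL, ΔJ).
(b)–(d): forbidden (parity, ΔL, ΔJ).
(c)–(d): allowed.
Allowed pairs: 2 of 6.

2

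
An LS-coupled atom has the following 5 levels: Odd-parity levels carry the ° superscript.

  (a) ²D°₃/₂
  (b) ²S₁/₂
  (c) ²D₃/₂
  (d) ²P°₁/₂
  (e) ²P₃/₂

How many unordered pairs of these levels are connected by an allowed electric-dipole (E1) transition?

5

(a)–(b): forbidden (ΔL).
(a)–(c): allowed.
(a)–(d): forbidden (parity).
(a)–(e): allowed.
(b)–(c): forbidden (parity, ΔL).
(b)–(d): allowed.
(b)–(e): forbidden (parity).
(c)–(d): allowed.
(c)–(e): forbidden (parity).
(d)–(e): allowed.
Allowed pairs: 5 of 10.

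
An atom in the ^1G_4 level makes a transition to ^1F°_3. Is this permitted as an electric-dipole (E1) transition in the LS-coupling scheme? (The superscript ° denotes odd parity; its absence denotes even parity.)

Reading off the term symbols: S 0→0, L 4→3, J 4→3, parity even→odd.
Parity must change: even → odd — ✓.
ΔS = 0: S: 0 → 0 — ✓.
ΔL = 0, ±1 (not L=0↔0): L: 4 → 3, ΔL = -1 — ✓.
ΔJ = 0, ±1 (not J=0↔0): J: 4 → 3, ΔJ = -1 — ✓.
All four E1 rules are satisfied.

allowed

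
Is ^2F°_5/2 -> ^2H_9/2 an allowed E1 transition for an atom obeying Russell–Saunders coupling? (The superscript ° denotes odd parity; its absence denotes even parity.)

forbidden

Initial level: S=1/2, L=3, J=5/2, parity odd. Final level: S=1/2, L=5, J=9/2, parity even.
Parity must change: odd → even — ✓.
ΔS = 0: S: 1/2 → 1/2 — ✓.
ΔL = 0, ±1 (not L=0↔0): L: 3 → 5, ΔL = +2 — ✗.
ΔJ = 0, ±1 (not J=0↔0): J: 5/2 → 9/2, ΔJ = +2 — ✗.
Rule(s) violated: ΔL, ΔJ.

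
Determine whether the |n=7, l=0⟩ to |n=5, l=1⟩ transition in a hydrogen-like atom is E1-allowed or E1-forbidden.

Δl = 1 − 0 = +1; the E1 rule Δl = ±1 is satisfied.
All E1 selection rules are satisfied.

allowed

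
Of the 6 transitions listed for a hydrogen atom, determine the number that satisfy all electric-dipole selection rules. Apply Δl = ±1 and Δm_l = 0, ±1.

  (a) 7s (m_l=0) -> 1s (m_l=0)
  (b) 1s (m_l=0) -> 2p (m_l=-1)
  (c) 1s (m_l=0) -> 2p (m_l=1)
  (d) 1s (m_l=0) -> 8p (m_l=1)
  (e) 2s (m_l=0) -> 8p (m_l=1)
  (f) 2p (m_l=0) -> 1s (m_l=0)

(a) forbidden — Δl = +0 (E1 requires Δl = ±1)
(b) allowed
(c) allowed
(d) allowed
(e) allowed
(f) allowed
Total allowed: 5 of 6.

5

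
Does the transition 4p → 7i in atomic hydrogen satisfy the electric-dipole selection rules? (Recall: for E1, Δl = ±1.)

forbidden

Initial l = 1, final l = 6, so Δl = +5. E1 requires Δl = ±1: fails.
The transition is electric-dipole forbidden.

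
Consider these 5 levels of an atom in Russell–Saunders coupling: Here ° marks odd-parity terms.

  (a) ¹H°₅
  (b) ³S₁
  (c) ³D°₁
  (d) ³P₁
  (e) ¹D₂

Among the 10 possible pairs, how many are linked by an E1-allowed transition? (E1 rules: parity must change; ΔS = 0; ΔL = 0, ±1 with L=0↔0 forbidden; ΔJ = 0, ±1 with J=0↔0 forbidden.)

(a)–(b): forbidden (ΔS, ΔL, ΔJ).
(a)–(c): forbidden (parity, ΔS, ΔL, ΔJ).
(a)–(d): forbidden (ΔS, ΔL, ΔJ).
(a)–(e): forbidden (ΔL, ΔJ).
(b)–(c): forbidden (ΔL).
(b)–(d): forbidden (parity).
(b)–(e): forbidden (parity, ΔS, ΔL).
(c)–(d): allowed.
(c)–(e): forbidden (ΔS).
(d)–(e): forbidden (parity, ΔS).
Allowed pairs: 1 of 10.

1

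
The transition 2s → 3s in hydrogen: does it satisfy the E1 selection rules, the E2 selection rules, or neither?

neither

Δl = 0 − 0 = +0; l_i + l_f = 0.
E1 (Δl = ±1): not satisfied.
E2 (Δl = 0,±2, l_i+l_f ≥ 2): not satisfied.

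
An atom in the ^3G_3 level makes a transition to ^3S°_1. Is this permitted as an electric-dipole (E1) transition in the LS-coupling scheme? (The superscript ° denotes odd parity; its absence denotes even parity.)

Parity must change: even → odd — ok.
ΔS = 0: S: 1 → 1 — ok.
ΔL = 0, ±1 (not L=0↔0): L: 4 → 0, ΔL = -4 — fails.
ΔJ = 0, ±1 (not J=0↔0): J: 3 → 1, ΔJ = -2 — fails.
Rule(s) violated: ΔL, ΔJ.

forbidden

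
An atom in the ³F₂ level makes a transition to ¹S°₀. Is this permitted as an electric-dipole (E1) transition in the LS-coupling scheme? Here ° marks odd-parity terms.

Parity must change: even → odd — ok.
ΔS = 0: S: 1 → 0 — fails.
ΔL = 0, ±1 (not L=0↔0): L: 3 → 0, ΔL = -3 — fails.
ΔJ = 0, ±1 (not J=0↔0): J: 2 → 0, ΔJ = -2 — fails.
Rule(s) violated: ΔS, ΔL, ΔJ.

forbidden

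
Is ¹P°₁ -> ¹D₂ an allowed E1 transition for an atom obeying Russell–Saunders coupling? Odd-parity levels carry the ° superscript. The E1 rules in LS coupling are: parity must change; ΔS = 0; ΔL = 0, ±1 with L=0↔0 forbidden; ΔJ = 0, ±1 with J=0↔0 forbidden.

Parity must change: odd → even — satisfied.
ΔS = 0: S: 0 → 0 — satisfied.
ΔL = 0, ±1 (not L=0↔0): L: 1 → 2, ΔL = +1 — satisfied.
ΔJ = 0, ±1 (not J=0↔0): J: 1 → 2, ΔJ = +1 — satisfied.
All four E1 rules are satisfied.

allowed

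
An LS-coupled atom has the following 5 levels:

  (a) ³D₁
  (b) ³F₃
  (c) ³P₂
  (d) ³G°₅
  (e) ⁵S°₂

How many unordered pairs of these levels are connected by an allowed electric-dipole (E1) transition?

(a)–(b): forbidden (parity, ΔJ).
(a)–(c): forbidden (parity).
(a)–(d): forbidden (ΔL, ΔJ).
(a)–(e): forbidden (ΔS, ΔL).
(b)–(c): forbidden (parity, ΔL).
(b)–(d): forbidden (ΔJ).
(b)–(e): forbidden (ΔS, ΔL).
(c)–(d): forbidden (ΔL, ΔJ).
(c)–(e): forbidden (ΔS).
(d)–(e): forbidden (parity, ΔS, ΔL, ΔJ).
Allowed pairs: 0 of 10.

0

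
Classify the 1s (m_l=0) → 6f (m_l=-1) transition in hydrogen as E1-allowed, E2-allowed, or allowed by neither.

Δl = 3 − 0 = +3; l_i + l_f = 3.
Δm_l = -1.
E1 (Δl = ±1, |Δm_l| ≤ 1): not satisfied.
E2 (Δl = 0,±2, l_i+l_f ≥ 2, |Δm_l| ≤ 2): not satisfied.

neither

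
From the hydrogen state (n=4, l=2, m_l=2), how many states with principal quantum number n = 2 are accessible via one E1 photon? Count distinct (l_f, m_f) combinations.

E1 requires Δl = ±1, so l_f ∈ {1, 3}; with 0 ≤ l_f ≤ n_f−1 = 1, the allowed l_f values are {1}.
For l_f = 1: m_f ∈ {m_i−1, m_i, m_i+1} ∩ [−1, 1] = {1} → 1 state.
Total: 1.

1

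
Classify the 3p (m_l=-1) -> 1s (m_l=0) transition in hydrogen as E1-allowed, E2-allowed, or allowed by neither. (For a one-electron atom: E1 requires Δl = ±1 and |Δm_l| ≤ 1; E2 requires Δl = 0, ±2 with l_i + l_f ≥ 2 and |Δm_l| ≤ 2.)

E1

Δl = 0 − 1 = -1; l_i + l_f = 1.
Δm_l = +1.
E1 (Δl = ±1, |Δm_l| ≤ 1): satisfied.
E2 (Δl = 0,±2, l_i+l_f ≥ 2, |Δm_l| ≤ 2): not satisfied.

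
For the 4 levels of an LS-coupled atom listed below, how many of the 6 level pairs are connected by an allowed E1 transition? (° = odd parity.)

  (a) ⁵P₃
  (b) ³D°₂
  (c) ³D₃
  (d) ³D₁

2

(a)–(b): forbidden (ΔS).
(a)–(c): forbidden (parity, ΔS).
(a)–(d): forbidden (parity, ΔS, ΔJ).
(b)–(c): allowed.
(b)–(d): allowed.
(c)–(d): forbidden (parity, ΔJ).
Allowed pairs: 2 of 6.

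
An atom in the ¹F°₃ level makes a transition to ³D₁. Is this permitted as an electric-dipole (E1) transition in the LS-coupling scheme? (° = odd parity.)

forbidden

Initial level: S=0, L=3, J=3, parity odd. Final level: S=1, L=2, J=1, parity even.
Parity must change: odd → even — satisfied.
ΔS = 0: S: 0 → 1 — violated.
ΔL = 0, ±1 (not L=0↔0): L: 3 → 2, ΔL = -1 — satisfied.
ΔJ = 0, ±1 (not J=0↔0): J: 3 → 1, ΔJ = -2 — violated.
Rule(s) violated: ΔS, ΔJ.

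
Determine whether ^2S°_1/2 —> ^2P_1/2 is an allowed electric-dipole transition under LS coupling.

Reading off the term symbols: S 1/2→1/2, L 0→1, J 1/2→1/2, parity odd→even.
ΔL = 0, ±1 (not L=0↔0): L: 0 → 1, ΔL = +1 — passes.
ΔS = 0: S: 1/2 → 1/2 — passes.
ΔJ = 0, ±1 (not J=0↔0): J: 1/2 → 1/2, ΔJ = +0 — passes.
Parity must change: odd → even — passes.
All four E1 rules are satisfied.

allowed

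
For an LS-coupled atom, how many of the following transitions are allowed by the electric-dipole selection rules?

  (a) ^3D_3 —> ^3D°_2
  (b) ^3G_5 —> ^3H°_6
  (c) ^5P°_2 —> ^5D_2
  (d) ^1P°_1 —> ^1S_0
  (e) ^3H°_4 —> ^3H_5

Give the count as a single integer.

(a) allowed
(b) allowed
(c) allowed
(d) allowed
(e) allowed
Total allowed: 5 of 5.

5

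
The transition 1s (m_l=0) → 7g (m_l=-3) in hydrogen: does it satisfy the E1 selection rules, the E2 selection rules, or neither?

Δl = 4 − 0 = +4; l_i + l_f = 4.
Δm_l = -3.
E1 (Δl = ±1, |Δm_l| ≤ 1): not satisfied.
E2 (Δl = 0,±2, l_i+l_f ≥ 2, |Δm_l| ≤ 2): not satisfied.

neither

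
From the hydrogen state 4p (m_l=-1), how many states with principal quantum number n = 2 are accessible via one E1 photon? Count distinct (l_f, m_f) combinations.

1

E1 requires Δl = ±1, so l_f ∈ {0, 2}; with 0 ≤ l_f ≤ n_f−1 = 1, the allowed l_f values are {0}.
For l_f = 0: m_f ∈ {m_i−1, m_i, m_i+1} ∩ [−0, 0] = {0} → 1 state.
Total: 1.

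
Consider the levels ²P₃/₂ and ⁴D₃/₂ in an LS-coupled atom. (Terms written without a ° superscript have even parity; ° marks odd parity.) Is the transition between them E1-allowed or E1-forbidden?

Reading off the term symbols: S 1/2→3/2, L 1→2, J 3/2→3/2, parity even→even.
Parity must change: even → even — violated.
ΔJ = 0, ±1 (not J=0↔0): J: 3/2 → 3/2, ΔJ = +0 — satisfied.
ΔL = 0, ±1 (not L=0↔0): L: 1 → 2, ΔL = +1 — satisfied.
ΔS = 0: S: 1/2 → 3/2 — violated.
Rule(s) violated: parity, ΔS.

forbidden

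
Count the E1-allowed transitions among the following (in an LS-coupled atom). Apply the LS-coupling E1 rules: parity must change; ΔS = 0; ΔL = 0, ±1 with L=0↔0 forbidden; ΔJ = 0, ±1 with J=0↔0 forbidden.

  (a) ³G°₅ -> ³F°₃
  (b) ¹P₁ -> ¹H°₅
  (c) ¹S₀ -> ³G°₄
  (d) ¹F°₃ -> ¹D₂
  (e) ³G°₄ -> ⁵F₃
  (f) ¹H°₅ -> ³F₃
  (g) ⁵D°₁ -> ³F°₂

1

(a) forbidden (parity, ΔJ fail)
(b) forbidden (ΔL, ΔJ fail)
(c) forbidden (ΔS, ΔL, ΔJ fail)
(d) allowed
(e) forbidden (ΔS fails)
(f) forbidden (ΔS, ΔL, ΔJ fail)
(g) forbidden (parity, ΔS fail)
Total allowed: 1 of 7.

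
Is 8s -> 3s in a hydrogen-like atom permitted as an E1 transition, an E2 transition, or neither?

neither

Δl = 0 − 0 = +0; l_i + l_f = 0.
E1 (Δl = ±1): not satisfied.
E2 (Δl = 0,±2, l_i+l_f ≥ 2): not satisfied.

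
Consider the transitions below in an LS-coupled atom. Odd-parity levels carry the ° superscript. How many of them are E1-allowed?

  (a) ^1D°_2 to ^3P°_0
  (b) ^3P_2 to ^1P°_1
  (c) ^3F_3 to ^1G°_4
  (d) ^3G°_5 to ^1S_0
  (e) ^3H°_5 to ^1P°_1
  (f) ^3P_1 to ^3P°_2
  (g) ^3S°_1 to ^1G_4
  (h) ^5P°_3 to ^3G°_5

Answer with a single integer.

1

(a) forbidden (parity, ΔS, ΔJ fail)
(b) forbidden (ΔS fails)
(c) forbidden (ΔS fails)
(d) forbidden (ΔS, ΔL, ΔJ fail)
(e) forbidden (parity, ΔS, ΔL, ΔJ fail)
(f) allowed
(g) forbidden (ΔS, ΔL, ΔJ fail)
(h) forbidden (parity, ΔS, ΔL, ΔJ fail)
Total allowed: 1 of 8.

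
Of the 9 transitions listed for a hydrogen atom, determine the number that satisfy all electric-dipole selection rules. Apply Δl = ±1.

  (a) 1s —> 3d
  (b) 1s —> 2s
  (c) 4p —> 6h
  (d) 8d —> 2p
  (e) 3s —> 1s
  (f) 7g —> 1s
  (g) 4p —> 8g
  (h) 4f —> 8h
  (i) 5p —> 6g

1

(a) forbidden — Δl = +2 (E1 requires Δl = ±1)
(b) forbidden — Δl = +0 (E1 requires Δl = ±1)
(c) forbidden — Δl = +4 (E1 requires Δl = ±1)
(d) allowed
(e) forbidden — Δl = +0 (E1 requires Δl = ±1)
(f) forbidden — Δl = -4 (E1 requires Δl = ±1)
(g) forbidden — Δl = +3 (E1 requires Δl = ±1)
(h) forbidden — Δl = +2 (E1 requires Δl = ±1)
(i) forbidden — Δl = +3 (E1 requires Δl = ±1)
Total allowed: 1 of 9.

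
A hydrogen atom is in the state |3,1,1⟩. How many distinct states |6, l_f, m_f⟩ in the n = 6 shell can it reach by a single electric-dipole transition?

4

E1 requires Δl = ±1, so l_f ∈ {0, 2}; with 0 ≤ l_f ≤ n_f−1 = 5, the allowed l_f values are {0, 2}.
For l_f = 0: m_f ∈ {m_i−1, m_i, m_i+1} ∩ [−0, 0] = {0} → 1 state.
For l_f = 2: m_f ∈ {m_i−1, m_i, m_i+1} ∩ [−2, 2] = {0, 1, 2} → 3 states.
Total: 4.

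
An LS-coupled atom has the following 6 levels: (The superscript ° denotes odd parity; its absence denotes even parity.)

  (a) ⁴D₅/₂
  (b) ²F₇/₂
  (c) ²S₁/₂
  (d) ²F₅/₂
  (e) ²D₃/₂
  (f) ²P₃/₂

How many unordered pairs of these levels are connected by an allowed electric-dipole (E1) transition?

0

(a)–(b): forbidden (parity, ΔS).
(a)–(c): forbidden (parity, ΔS, ΔL, ΔJ).
(a)–(d): forbidden (parity, ΔS).
(a)–(e): forbidden (parity, ΔS).
(a)–(f): forbidden (parity, ΔS).
(b)–(c): forbidden (parity, ΔL, ΔJ).
(b)–(d): forbidden (parity).
(b)–(e): forbidden (parity, ΔJ).
(b)–(f): forbidden (parity, ΔL, ΔJ).
(c)–(d): forbidden (parity, ΔL, ΔJ).
(c)–(e): forbidden (parity, ΔL).
(c)–(f): forbidden (parity).
(d)–(e): forbidden (parity).
(d)–(f): forbidden (parity, ΔL).
(e)–(f): forbidden (parity).
Allowed pairs: 0 of 15.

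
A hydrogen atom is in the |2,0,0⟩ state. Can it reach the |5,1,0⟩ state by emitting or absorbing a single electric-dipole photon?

Initial l = 0, final l = 1, so Δl = +1. E1 requires Δl = ±1: ok.
Δm_l = 0 − (0) = +0. E1 requires Δm_l = 0, ±1: ok.
All E1 selection rules are satisfied.

allowed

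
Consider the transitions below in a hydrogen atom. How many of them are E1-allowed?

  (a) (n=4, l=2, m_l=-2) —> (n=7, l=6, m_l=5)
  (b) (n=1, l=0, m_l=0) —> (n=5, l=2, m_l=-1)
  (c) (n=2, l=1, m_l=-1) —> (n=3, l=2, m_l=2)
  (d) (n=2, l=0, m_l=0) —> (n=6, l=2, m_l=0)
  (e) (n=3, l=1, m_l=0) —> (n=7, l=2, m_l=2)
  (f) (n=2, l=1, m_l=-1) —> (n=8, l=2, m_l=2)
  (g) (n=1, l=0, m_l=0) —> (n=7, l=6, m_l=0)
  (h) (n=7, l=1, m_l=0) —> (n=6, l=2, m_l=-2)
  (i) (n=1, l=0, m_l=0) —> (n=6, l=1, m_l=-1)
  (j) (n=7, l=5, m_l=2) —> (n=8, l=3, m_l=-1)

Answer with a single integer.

1

(a) forbidden — Δl = +4 (E1 requires Δl = ±1); Δm_l = +7 (E1 requires Δm_l = 0, ±1)
(b) forbidden — Δl = +2 (E1 requires Δl = ±1)
(c) forbidden — Δm_l = +3 (E1 requires Δm_l = 0, ±1)
(d) forbidden — Δl = +2 (E1 requires Δl = ±1)
(e) forbidden — Δm_l = +2 (E1 requires Δm_l = 0, ±1)
(f) forbidden — Δm_l = +3 (E1 requires Δm_l = 0, ±1)
(g) forbidden — Δl = +6 (E1 requires Δl = ±1)
(h) forbidden — Δm_l = -2 (E1 requires Δm_l = 0, ±1)
(i) allowed
(j) forbidden — Δl = -2 (E1 requires Δl = ±1); Δm_l = -3 (E1 requires Δm_l = 0, ±1)
Total allowed: 1 of 10.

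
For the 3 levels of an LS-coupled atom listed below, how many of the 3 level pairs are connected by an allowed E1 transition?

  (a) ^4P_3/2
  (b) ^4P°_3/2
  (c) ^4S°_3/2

2

(a)–(b): allowed.
(a)–(c): allowed.
(b)–(c): forbidden (parity).
Allowed pairs: 2 of 3.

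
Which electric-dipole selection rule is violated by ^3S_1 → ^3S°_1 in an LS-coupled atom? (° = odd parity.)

Initial level: S=1, L=0, J=1, parity even. Final level: S=1, L=0, J=1, parity odd.
Parity must change: even → odd — ok.
ΔS = 0: S: 1 → 1 — ok.
ΔL = 0, ±1 (not L=0↔0): L: 0 → 0, ΔL = +0 — fails.
ΔJ = 0, ±1 (not J=0↔0): J: 1 → 1, ΔJ = +0 — ok.

the L=0 ↔ L=0 exclusion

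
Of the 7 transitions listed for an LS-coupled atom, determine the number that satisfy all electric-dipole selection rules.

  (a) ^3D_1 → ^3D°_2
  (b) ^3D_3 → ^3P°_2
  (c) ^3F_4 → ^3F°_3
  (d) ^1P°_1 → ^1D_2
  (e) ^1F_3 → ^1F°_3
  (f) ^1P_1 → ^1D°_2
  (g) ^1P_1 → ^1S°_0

(a) allowed
(b) allowed
(c) allowed
(d) allowed
(e) allowed
(f) allowed
(g) allowed
Total allowed: 7 of 7.

7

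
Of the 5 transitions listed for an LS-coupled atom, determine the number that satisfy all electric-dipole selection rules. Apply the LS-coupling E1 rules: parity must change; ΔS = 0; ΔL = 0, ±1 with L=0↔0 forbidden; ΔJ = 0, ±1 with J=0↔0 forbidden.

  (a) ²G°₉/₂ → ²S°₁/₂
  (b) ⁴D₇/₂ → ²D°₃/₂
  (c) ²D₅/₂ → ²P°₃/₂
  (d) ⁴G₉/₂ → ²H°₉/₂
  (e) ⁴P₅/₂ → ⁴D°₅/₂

2

(a) forbidden (parity, ΔL, ΔJ fail)
(b) forbidden (ΔS, ΔJ fail)
(c) allowed
(d) forbidden (ΔS fails)
(e) allowed
Total allowed: 2 of 5.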